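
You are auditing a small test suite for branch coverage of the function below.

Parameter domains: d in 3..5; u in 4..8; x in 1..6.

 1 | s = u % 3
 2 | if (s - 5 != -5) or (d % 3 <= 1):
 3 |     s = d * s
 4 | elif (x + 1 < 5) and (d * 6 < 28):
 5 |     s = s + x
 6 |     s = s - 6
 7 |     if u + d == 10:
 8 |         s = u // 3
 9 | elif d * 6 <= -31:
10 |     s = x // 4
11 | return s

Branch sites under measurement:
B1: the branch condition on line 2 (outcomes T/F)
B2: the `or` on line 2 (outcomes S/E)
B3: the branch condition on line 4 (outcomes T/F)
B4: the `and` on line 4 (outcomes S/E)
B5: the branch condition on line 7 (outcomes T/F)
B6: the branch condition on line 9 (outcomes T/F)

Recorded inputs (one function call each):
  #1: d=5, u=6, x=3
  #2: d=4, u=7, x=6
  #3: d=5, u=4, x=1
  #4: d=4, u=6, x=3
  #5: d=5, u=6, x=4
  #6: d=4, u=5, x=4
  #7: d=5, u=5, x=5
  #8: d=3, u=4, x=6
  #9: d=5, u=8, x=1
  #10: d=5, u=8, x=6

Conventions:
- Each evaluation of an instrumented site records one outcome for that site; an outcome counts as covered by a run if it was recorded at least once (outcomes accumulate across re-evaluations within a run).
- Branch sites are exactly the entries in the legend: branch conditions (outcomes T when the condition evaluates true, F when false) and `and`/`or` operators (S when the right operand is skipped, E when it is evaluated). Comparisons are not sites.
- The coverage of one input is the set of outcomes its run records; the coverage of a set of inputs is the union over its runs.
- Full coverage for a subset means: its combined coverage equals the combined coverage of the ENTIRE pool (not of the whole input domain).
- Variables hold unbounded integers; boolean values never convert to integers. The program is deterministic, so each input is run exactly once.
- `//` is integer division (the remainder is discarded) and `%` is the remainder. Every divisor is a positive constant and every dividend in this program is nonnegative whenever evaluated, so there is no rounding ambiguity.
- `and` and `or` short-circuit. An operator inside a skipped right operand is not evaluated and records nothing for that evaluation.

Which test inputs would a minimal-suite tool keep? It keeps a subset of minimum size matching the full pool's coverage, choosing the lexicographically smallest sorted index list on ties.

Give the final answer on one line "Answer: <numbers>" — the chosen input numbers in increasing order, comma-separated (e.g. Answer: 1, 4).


input #1, d=5, u=6, x=3: events B2->E, B1->F, B4->E, B3->F, B6->F; outcomes B1=F, B2=E, B3=F, B4=E, B6=F
input #2, d=4, u=7, x=6: events B2->S, B1->T; outcomes B1=T, B2=S
input #3, d=5, u=4, x=1: events B2->S, B1->T; outcomes B1=T, B2=S
input #4, d=4, u=6, x=3: events B2->E, B1->T; outcomes B1=T, B2=E
input #5, d=5, u=6, x=4: events B2->E, B1->F, B4->S, B3->F, B6->F; outcomes B1=F, B2=E, B3=F, B4=S, B6=F
input #6, d=4, u=5, x=4: events B2->S, B1->T; outcomes B1=T, B2=S
input #7, d=5, u=5, x=5: events B2->S, B1->T; outcomes B1=T, B2=S
input #8, d=3, u=4, x=6: events B2->S, B1->T; outcomes B1=T, B2=S
input #9, d=5, u=8, x=1: events B2->S, B1->T; outcomes B1=T, B2=S
input #10, d=5, u=8, x=6: events B2->S, B1->T; outcomes B1=T, B2=S
the full pool covers 8 outcomes: B1=T, B1=F, B2=S, B2=E, B3=F, B4=S, B4=E, B6=F
size 1 is not enough: best union over all size-1 subsets is 5/8
size 2 is not enough: best union over all size-2 subsets is 7/8
the canonical winner is {1, 2, 5}: size 3, full 8-outcome coverage, earliest index list among size-3 covers
Answer: 1, 2, 5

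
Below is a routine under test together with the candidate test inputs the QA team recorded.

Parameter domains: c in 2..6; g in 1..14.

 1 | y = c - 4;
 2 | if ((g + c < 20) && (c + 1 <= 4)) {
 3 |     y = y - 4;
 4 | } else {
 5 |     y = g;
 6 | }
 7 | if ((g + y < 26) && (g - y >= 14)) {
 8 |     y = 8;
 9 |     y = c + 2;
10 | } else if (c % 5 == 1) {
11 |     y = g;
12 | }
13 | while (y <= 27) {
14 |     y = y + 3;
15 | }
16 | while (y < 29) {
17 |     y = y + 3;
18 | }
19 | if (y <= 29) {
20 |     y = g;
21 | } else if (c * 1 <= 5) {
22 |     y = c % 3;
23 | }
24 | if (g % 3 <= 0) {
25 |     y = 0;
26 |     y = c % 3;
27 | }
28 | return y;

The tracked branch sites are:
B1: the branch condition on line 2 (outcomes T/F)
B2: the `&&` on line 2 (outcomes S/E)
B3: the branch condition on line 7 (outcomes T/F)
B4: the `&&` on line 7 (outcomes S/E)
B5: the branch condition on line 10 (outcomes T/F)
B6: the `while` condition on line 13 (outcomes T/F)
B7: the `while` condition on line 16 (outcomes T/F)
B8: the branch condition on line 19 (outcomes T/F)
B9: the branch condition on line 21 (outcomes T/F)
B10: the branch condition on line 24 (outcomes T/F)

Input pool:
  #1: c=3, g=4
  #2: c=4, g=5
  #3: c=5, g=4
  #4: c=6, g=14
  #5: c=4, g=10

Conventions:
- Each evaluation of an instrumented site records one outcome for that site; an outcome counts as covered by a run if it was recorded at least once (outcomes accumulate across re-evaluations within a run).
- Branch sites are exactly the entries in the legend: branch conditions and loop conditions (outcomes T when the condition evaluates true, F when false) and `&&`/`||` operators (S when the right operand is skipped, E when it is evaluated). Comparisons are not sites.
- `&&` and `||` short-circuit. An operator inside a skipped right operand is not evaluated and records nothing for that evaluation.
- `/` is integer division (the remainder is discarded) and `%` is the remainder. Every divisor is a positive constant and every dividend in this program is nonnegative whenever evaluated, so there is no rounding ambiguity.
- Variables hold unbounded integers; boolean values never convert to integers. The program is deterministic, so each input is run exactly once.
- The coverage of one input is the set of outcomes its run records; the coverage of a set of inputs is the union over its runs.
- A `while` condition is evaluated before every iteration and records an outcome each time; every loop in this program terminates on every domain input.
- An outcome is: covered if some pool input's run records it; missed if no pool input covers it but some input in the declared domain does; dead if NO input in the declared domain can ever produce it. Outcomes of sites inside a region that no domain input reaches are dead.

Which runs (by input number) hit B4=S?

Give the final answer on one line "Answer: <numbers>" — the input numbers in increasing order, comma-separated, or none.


input #1 (c=3, g=4): does not produce B4=S
input #2 (c=4, g=5): does not produce B4=S
input #3 (c=5, g=4): does not produce B4=S
input #4 (c=6, g=14): produces B4=S
input #5 (c=4, g=10): does not produce B4=S
Answer: 4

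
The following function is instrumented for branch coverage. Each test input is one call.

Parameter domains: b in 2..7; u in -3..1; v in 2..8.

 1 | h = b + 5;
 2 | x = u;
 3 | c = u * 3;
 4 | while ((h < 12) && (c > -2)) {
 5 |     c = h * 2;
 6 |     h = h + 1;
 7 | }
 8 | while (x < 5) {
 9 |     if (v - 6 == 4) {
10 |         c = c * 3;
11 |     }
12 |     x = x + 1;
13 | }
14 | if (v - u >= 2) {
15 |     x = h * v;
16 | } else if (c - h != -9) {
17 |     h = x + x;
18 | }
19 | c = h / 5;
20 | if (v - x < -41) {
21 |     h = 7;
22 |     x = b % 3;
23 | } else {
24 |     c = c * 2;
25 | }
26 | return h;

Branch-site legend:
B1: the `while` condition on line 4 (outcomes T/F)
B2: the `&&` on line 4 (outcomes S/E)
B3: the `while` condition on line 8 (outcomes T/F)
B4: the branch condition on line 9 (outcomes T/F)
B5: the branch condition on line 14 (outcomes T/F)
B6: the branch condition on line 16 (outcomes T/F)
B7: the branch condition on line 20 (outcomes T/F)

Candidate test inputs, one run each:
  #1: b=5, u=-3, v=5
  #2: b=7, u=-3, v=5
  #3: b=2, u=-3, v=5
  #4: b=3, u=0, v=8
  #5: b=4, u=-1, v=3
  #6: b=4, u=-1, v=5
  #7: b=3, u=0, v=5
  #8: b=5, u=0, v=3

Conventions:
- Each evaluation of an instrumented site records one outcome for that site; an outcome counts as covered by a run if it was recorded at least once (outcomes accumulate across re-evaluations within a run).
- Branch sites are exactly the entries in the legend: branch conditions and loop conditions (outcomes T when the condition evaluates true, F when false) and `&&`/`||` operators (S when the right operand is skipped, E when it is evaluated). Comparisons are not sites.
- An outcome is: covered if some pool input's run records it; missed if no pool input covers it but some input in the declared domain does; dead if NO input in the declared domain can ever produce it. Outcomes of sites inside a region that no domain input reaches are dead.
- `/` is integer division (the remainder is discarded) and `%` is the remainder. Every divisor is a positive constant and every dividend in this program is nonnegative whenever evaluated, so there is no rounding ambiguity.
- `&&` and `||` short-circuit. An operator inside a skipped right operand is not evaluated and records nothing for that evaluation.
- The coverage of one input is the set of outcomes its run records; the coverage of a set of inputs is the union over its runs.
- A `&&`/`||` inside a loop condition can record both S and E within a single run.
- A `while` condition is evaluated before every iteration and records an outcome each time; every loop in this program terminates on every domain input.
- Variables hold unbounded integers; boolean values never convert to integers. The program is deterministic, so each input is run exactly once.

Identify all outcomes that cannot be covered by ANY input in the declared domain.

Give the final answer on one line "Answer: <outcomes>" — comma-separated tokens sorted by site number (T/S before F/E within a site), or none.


running all 210 domain inputs and tallying outcomes:
  B4=T: zero occurrences over every domain input -> dead
  reachable outcomes have witnesses, e.g. B1=T (e.g. b=2, u=0, v=2), B1=F (e.g. b=2, u=-3, v=2), B2=S (e.g. b=2, u=0, v=2), B2=E (e.g. b=2, u=-3, v=2)
Answer: B4=T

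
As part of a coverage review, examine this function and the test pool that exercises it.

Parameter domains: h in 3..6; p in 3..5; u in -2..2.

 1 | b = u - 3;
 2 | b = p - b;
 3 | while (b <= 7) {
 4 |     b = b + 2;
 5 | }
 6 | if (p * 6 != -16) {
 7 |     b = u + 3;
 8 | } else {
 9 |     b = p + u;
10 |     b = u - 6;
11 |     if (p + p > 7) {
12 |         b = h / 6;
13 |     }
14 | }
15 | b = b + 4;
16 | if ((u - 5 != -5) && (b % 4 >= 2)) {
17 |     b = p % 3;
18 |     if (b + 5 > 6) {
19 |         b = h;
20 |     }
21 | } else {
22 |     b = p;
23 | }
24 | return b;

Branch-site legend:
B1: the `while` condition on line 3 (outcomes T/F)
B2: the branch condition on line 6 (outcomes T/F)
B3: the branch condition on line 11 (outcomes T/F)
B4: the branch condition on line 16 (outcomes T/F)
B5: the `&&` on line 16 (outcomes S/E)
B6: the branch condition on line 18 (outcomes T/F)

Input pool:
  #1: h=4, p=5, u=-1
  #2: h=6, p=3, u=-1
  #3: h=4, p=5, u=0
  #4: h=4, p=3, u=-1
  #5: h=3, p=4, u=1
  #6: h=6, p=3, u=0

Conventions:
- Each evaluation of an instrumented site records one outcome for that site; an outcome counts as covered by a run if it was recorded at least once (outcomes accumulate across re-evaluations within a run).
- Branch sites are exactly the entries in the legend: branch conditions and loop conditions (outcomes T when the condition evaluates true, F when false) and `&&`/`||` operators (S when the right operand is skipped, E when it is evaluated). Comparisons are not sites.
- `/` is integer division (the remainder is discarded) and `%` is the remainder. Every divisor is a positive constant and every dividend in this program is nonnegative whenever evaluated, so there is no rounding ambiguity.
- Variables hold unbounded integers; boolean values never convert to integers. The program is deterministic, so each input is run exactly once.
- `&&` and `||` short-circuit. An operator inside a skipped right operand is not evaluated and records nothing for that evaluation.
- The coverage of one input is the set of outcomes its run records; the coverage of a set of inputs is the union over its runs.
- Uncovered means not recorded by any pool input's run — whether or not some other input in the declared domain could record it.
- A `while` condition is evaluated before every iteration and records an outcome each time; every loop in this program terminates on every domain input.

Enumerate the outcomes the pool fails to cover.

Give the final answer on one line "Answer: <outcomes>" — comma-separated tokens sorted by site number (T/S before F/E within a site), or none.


input #1, h=4, p=5, u=-1: events B1->F, B2->T, B5->E, B4->T, B6->T; outcomes B1=F, B2=T, B4=T, B5=E, B6=T
input #2, h=6, p=3, u=-1: events B1->T, B1->F, B2->T, B5->E, B4->T, B6->F; outcomes B1=T, B1=F, B2=T, B4=T, B5=E, B6=F
input #3, h=4, p=5, u=0: events B1->F, B2->T, B5->S, B4->F; outcomes B1=F, B2=T, B4=F, B5=S
input #4, h=4, p=3, u=-1: events B1->T, B1->F, B2->T, B5->E, B4->T, B6->F; outcomes B1=T, B1=F, B2=T, B4=T, B5=E, B6=F
input #5, h=3, p=4, u=1: events B1->T, B1->F, B2->T, B5->E, B4->F; outcomes B1=T, B1=F, B2=T, B4=F, B5=E
input #6, h=6, p=3, u=0: events B1->T, B1->F, B2->T, B5->S, B4->F; outcomes B1=T, B1=F, B2=T, B4=F, B5=S
union over the pool: B1=T, B1=F, B2=T, B4=T, B4=F, B5=S, B5=E, B6=T, B6=F
uncovered (3 of 12): B2=F, B3=T, B3=F
Answer: B2=F, B3=T, B3=F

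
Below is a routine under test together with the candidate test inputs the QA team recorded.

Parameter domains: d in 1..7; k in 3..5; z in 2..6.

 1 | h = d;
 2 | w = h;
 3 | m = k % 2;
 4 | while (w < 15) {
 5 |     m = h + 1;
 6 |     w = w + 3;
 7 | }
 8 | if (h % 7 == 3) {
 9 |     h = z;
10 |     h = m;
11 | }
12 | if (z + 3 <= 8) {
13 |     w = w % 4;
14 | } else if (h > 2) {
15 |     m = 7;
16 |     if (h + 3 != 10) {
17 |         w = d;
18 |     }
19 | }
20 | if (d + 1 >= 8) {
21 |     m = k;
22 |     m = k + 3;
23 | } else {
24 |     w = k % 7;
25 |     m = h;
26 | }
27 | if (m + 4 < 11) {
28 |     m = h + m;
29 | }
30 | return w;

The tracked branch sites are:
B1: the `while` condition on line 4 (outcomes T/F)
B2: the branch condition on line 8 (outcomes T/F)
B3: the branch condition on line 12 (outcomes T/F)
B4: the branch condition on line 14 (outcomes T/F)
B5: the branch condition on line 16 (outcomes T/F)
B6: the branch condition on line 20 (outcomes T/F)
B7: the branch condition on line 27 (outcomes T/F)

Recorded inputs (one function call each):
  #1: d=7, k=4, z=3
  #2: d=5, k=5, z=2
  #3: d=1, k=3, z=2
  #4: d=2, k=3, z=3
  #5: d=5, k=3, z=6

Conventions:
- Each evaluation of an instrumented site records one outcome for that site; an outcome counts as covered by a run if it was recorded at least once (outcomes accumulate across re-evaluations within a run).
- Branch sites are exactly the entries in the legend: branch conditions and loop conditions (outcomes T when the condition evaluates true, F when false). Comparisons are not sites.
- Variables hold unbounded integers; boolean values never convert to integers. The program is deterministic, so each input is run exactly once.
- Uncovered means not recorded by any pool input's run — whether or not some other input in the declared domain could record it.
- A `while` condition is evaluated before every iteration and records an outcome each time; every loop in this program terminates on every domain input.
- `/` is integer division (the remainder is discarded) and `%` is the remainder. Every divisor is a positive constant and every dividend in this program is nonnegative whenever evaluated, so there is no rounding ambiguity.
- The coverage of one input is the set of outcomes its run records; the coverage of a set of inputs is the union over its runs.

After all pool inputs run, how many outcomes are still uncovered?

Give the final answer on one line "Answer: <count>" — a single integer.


input #1, d=7, k=4, z=3: events B1->T, B1->T, B1->T, B1->F, B2->F, B3->T, B6->T, B7->F; outcomes B1=T, B1=F, B2=F, B3=T, B6=T, B7=F
input #2, d=5, k=5, z=2: events B1->T, B1->T, B1->T, B1->T, B1->F, B2->F, B3->T, B6->F, B7->T; outcomes B1=T, B1=F, B2=F, B3=T, B6=F, B7=T
input #3, d=1, k=3, z=2: events B1->T, B1->T, B1->T, B1->T, B1->T, B1->F, B2->F, B3->T, B6->F, B7->T; outcomes B1=T, B1=F, B2=F, B3=T, B6=F, B7=T
input #4, d=2, k=3, z=3: events B1->T, B1->T, B1->T, B1->T, B1->T, B1->F, B2->F, B3->T, B6->F, B7->T; outcomes B1=T, B1=F, B2=F, B3=T, B6=F, B7=T
input #5, d=5, k=3, z=6: events B1->T, B1->T, B1->T, B1->T, B1->F, B2->F, B3->F, B4->T, B5->T, B6->F, B7->T; outcomes B1=T, B1=F, B2=F, B3=F, B4=T, B5=T, B6=F, B7=T
union over the pool: B1=T, B1=F, B2=F, B3=T, B3=F, B4=T, B5=T, B6=T, B6=F, B7=T, B7=F
uncovered (3 of 14): B2=T, B4=F, B5=F
Answer: 3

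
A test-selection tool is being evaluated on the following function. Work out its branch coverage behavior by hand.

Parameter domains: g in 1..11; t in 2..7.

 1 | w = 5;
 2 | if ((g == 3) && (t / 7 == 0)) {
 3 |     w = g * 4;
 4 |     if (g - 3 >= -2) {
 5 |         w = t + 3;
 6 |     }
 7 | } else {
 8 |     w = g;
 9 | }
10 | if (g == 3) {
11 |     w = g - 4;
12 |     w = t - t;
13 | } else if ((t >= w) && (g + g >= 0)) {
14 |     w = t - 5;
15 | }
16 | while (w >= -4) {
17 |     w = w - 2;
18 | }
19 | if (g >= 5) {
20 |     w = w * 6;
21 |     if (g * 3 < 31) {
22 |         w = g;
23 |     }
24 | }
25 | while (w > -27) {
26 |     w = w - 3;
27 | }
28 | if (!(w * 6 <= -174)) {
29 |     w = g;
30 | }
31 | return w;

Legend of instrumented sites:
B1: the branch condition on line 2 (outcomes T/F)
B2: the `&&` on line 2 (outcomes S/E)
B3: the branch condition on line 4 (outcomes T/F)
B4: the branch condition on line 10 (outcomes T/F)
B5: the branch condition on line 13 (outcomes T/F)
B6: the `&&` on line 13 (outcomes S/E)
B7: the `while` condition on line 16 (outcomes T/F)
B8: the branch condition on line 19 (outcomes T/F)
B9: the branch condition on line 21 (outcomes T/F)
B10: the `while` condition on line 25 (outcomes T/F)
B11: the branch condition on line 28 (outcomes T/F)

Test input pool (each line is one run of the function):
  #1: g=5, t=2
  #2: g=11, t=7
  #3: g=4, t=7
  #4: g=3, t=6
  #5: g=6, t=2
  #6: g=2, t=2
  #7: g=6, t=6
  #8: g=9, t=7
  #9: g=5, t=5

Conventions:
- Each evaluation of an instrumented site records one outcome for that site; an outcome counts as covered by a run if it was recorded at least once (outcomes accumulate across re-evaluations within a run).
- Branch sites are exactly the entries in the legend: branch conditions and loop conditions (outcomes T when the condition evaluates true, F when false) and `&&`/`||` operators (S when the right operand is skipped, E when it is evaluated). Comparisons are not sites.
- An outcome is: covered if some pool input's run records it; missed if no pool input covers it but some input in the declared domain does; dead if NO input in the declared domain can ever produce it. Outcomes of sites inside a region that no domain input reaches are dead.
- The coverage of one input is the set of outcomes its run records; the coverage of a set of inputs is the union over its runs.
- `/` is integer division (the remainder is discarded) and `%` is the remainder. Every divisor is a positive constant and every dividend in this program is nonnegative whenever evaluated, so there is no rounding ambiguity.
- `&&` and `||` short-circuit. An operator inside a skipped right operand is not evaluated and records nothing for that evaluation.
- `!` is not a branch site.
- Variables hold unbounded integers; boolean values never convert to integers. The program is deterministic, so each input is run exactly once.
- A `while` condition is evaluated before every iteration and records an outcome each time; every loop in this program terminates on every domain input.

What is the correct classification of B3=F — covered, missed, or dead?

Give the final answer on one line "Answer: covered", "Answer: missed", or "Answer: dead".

no pool input records B3=F
checking all 66 inputs in the declared domain: B3=F is never recorded -> dead

Answer: dead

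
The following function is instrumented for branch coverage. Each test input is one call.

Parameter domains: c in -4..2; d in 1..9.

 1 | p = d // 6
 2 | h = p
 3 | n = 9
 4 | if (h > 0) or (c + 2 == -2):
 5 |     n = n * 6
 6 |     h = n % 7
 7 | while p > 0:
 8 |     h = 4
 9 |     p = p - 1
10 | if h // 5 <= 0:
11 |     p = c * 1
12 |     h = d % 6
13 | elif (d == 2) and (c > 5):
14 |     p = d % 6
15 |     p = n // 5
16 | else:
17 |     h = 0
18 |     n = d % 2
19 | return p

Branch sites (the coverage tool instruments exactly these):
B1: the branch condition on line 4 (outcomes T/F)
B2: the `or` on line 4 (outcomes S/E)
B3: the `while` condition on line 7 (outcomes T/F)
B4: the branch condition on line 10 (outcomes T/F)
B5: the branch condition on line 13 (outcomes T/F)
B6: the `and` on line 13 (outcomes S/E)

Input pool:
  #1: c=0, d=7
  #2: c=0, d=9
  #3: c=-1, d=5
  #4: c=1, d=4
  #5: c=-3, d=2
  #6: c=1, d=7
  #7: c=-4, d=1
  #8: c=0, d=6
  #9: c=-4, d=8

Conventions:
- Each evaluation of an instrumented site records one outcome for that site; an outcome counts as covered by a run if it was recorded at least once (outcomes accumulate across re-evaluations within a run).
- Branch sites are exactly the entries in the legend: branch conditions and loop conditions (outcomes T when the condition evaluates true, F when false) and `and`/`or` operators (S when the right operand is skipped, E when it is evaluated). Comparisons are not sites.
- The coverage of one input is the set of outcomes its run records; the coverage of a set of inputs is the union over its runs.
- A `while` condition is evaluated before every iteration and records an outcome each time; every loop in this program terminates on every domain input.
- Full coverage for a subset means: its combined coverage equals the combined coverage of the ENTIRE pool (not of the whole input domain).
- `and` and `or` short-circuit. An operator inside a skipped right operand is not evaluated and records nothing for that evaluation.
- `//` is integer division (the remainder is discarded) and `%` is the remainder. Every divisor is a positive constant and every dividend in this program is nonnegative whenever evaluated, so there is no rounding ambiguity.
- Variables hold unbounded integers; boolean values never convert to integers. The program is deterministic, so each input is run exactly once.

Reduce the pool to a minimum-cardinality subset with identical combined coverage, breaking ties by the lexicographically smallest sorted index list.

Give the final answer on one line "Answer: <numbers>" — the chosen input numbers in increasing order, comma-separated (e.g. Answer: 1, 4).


input #1 (c=0, d=7): covers B1=T, B2=S, B3=T, B3=F, B4=T
input #2 (c=0, d=9): covers B1=T, B2=S, B3=T, B3=F, B4=T
input #3 (c=-1, d=5): covers B1=F, B2=E, B3=F, B4=T
input #4 (c=1, d=4): covers B1=F, B2=E, B3=F, B4=T
input #5 (c=-3, d=2): covers B1=F, B2=E, B3=F, B4=T
input #6 (c=1, d=7): covers B1=T, B2=S, B3=T, B3=F, B4=T
input #7 (c=-4, d=1): covers B1=T, B2=E, B3=F, B4=F, B5=F, B6=S
input #8 (c=0, d=6): covers B1=T, B2=S, B3=T, B3=F, B4=T
input #9 (c=-4, d=8): covers B1=T, B2=S, B3=T, B3=F, B4=T
pool-wide coverage (10 outcomes): B1=T, B1=F, B2=S, B2=E, B3=T, B3=F, B4=T, B4=F, B5=F, B6=S
size 1 is not enough: best union over all size-1 subsets is 6/10
size 2 is not enough: best union over all size-2 subsets is 9/10
at size 3, {1, 3, 7} reaches all 10 outcomes; every lexicographically earlier size-3 subset fails
Answer: 1, 3, 7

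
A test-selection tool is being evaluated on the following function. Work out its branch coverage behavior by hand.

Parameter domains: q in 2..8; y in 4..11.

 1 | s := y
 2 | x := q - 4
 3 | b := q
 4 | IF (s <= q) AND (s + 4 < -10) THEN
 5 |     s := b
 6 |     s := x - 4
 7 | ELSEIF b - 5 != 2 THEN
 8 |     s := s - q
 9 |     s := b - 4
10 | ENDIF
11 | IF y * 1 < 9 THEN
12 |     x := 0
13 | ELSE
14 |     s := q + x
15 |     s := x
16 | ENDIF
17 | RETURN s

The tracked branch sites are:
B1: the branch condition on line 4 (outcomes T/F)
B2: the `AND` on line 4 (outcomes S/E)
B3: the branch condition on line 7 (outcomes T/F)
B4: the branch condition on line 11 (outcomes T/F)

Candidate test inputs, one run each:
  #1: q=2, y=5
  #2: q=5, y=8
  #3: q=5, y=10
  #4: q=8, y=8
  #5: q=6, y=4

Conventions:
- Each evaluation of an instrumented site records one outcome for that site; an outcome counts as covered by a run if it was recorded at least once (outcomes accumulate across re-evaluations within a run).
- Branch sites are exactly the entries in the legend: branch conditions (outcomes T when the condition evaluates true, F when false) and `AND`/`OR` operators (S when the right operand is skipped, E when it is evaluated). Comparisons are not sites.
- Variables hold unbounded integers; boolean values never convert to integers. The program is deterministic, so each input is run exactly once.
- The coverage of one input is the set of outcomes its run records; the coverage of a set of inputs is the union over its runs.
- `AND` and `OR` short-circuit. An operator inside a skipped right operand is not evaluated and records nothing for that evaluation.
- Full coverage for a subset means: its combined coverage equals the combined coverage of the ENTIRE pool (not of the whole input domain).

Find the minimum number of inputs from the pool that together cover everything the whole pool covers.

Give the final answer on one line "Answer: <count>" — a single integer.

#1 (q=2, y=5) -> B2->S, B1->F, B3->T, B4->T; covered: B1=F, B2=S, B3=T, B4=T
#2 (q=5, y=8) -> B2->S, B1->F, B3->T, B4->T; covered: B1=F, B2=S, B3=T, B4=T
#3 (q=5, y=10) -> B2->S, B1->F, B3->T, B4->F; covered: B1=F, B2=S, B3=T, B4=F
#4 (q=8, y=8) -> B2->E, B1->F, B3->T, B4->T; covered: B1=F, B2=E, B3=T, B4=T
#5 (q=6, y=4) -> B2->E, B1->F, B3->T, B4->T; covered: B1=F, B2=E, B3=T, B4=T
union over all inputs: B1=F, B2=S, B2=E, B3=T, B4=T, B4=F (6 outcomes)
no size-1 subset reaches all 6 outcomes (best union: 4/6)
at size 2, {3, 4} reaches all 6 outcomes; every lexicographically earlier size-2 subset fails

Answer: 2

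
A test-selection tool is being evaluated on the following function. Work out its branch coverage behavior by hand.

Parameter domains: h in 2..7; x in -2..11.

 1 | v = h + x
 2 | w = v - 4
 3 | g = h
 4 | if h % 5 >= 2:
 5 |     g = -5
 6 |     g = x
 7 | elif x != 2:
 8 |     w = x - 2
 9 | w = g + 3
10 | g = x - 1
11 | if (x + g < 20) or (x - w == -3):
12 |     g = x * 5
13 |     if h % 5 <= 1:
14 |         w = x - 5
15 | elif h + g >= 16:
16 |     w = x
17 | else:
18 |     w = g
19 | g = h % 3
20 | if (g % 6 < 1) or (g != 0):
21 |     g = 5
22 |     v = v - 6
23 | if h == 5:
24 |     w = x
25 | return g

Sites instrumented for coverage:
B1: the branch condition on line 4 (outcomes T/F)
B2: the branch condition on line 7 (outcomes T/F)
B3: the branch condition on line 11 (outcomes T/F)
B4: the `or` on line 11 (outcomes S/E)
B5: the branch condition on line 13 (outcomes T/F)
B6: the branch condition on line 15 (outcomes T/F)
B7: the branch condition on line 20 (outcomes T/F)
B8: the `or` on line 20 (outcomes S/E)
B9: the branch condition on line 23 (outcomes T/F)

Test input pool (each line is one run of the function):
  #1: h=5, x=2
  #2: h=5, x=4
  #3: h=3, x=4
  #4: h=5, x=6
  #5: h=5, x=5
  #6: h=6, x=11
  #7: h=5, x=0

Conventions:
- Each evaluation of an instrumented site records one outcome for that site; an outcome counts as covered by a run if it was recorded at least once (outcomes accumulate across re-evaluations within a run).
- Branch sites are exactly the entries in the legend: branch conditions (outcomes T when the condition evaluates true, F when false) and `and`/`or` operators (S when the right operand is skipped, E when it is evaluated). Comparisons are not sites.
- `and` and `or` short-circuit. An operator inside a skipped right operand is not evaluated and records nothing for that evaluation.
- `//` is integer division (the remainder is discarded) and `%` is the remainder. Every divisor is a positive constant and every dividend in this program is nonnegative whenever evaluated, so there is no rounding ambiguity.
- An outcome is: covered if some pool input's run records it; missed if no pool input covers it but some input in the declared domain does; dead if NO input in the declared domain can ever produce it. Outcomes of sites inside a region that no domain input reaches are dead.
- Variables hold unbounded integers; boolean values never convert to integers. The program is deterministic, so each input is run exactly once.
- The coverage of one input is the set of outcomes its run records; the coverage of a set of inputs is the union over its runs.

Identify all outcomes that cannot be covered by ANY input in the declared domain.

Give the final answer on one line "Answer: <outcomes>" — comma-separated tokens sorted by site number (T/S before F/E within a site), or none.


running all 84 domain inputs and tallying outcomes:
  B7=F: zero occurrences over every domain input -> dead
  reachable outcomes have witnesses, e.g. B1=T (e.g. h=2, x=-2), B1=F (e.g. h=5, x=-2), B2=T (e.g. h=5, x=-2), B2=F (e.g. h=5, x=2)
Answer: B7=F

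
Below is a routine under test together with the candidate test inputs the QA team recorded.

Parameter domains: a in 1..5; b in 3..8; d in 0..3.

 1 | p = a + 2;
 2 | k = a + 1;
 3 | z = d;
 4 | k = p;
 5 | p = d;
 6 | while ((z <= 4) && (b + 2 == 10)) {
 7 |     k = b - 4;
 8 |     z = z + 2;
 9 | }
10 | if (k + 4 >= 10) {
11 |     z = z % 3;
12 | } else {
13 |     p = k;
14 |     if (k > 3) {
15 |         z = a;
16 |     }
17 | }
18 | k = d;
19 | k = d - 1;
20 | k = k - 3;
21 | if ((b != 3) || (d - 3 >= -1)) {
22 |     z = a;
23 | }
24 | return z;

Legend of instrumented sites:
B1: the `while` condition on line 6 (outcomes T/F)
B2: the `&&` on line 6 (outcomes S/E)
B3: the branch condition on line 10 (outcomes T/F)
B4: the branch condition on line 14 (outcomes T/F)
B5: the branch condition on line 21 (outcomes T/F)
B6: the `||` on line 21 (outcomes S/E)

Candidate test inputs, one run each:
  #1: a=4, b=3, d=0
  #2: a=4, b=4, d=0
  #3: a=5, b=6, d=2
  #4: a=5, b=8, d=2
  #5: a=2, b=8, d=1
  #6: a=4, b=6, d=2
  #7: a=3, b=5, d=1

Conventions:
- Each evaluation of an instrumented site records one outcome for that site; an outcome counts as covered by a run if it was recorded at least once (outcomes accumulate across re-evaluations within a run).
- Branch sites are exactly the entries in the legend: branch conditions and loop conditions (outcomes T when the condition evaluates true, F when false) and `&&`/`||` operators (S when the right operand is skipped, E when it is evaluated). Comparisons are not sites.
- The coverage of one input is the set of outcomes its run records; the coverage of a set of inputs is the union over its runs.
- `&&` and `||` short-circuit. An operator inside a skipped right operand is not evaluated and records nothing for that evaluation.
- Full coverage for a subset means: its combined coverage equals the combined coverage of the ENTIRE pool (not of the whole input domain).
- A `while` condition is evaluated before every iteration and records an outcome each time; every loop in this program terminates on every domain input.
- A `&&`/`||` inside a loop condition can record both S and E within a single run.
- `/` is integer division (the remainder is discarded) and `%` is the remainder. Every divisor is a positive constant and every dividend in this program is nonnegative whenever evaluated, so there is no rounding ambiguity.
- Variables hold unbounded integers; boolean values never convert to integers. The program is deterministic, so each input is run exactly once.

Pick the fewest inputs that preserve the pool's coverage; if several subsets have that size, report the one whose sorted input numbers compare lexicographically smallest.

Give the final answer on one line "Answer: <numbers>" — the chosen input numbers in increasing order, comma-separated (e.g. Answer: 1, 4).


test 1 (a=4, b=3, d=0) fires B2->E, B1->F, B3->T, B6->E, B5->F; hits B1=F, B2=E, B3=T, B5=F, B6=E
test 2 (a=4, b=4, d=0) fires B2->E, B1->F, B3->T, B6->S, B5->T; hits B1=F, B2=E, B3=T, B5=T, B6=S
test 3 (a=5, b=6, d=2) fires B2->E, B1->F, B3->T, B6->S, B5->T; hits B1=F, B2=E, B3=T, B5=T, B6=S
test 4 (a=5, b=8, d=2) fires B2->E, B1->T, B2->E, B1->T, B2->S, B1->F, B3->F, B4->T, B6->S, B5->T; hits B1=T, B1=F, B2=S, B2=E, B3=F, B4=T, B5=T, B6=S
test 5 (a=2, b=8, d=1) fires B2->E, B1->T, B2->E, B1->T, B2->S, B1->F, B3->F, B4->T, B6->S, B5->T; hits B1=T, B1=F, B2=S, B2=E, B3=F, B4=T, B5=T, B6=S
test 6 (a=4, b=6, d=2) fires B2->E, B1->F, B3->T, B6->S, B5->T; hits B1=F, B2=E, B3=T, B5=T, B6=S
test 7 (a=3, b=5, d=1) fires B2->E, B1->F, B3->F, B4->T, B6->S, B5->T; hits B1=F, B2=E, B3=F, B4=T, B5=T, B6=S
pool-wide coverage (11 outcomes): B1=T, B1=F, B2=S, B2=E, B3=T, B3=F, B4=T, B5=T, B5=F, B6=S, B6=E
checked all size-1 subsets: none covers 11 outcomes (max 8/11)
inputs {1, 4} (size 2) cover everything; no size-2 subset with a lexicographically smaller index list covers all 11
Answer: 1, 4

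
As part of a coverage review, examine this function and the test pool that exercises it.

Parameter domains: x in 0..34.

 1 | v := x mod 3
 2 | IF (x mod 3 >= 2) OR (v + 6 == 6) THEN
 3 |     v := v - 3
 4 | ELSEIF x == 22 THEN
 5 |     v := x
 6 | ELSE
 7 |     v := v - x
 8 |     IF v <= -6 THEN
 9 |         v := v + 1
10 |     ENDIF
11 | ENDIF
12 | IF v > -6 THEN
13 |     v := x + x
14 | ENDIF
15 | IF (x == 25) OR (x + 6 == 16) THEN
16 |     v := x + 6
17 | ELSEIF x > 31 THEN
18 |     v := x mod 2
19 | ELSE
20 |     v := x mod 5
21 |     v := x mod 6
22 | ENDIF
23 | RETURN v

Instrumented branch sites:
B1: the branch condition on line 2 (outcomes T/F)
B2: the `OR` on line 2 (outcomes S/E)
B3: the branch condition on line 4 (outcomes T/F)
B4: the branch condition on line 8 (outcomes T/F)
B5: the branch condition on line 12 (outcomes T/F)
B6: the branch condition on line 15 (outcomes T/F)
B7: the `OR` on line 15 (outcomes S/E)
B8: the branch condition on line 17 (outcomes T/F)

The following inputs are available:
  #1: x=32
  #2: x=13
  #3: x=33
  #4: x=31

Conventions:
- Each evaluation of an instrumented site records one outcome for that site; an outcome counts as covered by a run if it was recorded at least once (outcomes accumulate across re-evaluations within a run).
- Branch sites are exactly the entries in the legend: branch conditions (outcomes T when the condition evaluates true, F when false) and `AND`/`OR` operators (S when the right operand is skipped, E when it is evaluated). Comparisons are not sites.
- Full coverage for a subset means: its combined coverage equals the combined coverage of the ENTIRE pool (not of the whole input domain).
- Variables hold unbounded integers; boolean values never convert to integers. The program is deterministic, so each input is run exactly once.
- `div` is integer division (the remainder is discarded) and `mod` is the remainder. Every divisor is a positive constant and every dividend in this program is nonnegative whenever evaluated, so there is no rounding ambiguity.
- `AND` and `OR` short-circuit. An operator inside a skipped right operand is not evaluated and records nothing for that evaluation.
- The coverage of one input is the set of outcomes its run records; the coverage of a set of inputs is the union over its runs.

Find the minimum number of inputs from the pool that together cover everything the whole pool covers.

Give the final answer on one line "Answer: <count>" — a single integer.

run #1 (x=32) runs B2->S, B1->T, B5->T, B7->E, B6->F, B8->T; records B1=T, B2=S, B5=T, B6=F, B7=E, B8=T
run #2 (x=13) runs B2->E, B1->F, B3->F, B4->T, B5->F, B7->E, B6->F, B8->F; records B1=F, B2=E, B3=F, B4=T, B5=F, B6=F, B7=E, B8=F
run #3 (x=33) runs B2->E, B1->T, B5->T, B7->E, B6->F, B8->T; records B1=T, B2=E, B5=T, B6=F, B7=E, B8=T
run #4 (x=31) runs B2->E, B1->F, B3->F, B4->T, B5->F, B7->E, B6->F, B8->F; records B1=F, B2=E, B3=F, B4=T, B5=F, B6=F, B7=E, B8=F
union over all inputs: B1=T, B1=F, B2=S, B2=E, B3=F, B4=T, B5=T, B5=F, B6=F, B7=E, B8=T, B8=F (12 outcomes)
every size-1 subset falls short of the 12 outcomes (best: 8/12)
the canonical winner is {1, 2}: size 2, full 12-outcome coverage, earliest index list among size-2 covers

Answer: 2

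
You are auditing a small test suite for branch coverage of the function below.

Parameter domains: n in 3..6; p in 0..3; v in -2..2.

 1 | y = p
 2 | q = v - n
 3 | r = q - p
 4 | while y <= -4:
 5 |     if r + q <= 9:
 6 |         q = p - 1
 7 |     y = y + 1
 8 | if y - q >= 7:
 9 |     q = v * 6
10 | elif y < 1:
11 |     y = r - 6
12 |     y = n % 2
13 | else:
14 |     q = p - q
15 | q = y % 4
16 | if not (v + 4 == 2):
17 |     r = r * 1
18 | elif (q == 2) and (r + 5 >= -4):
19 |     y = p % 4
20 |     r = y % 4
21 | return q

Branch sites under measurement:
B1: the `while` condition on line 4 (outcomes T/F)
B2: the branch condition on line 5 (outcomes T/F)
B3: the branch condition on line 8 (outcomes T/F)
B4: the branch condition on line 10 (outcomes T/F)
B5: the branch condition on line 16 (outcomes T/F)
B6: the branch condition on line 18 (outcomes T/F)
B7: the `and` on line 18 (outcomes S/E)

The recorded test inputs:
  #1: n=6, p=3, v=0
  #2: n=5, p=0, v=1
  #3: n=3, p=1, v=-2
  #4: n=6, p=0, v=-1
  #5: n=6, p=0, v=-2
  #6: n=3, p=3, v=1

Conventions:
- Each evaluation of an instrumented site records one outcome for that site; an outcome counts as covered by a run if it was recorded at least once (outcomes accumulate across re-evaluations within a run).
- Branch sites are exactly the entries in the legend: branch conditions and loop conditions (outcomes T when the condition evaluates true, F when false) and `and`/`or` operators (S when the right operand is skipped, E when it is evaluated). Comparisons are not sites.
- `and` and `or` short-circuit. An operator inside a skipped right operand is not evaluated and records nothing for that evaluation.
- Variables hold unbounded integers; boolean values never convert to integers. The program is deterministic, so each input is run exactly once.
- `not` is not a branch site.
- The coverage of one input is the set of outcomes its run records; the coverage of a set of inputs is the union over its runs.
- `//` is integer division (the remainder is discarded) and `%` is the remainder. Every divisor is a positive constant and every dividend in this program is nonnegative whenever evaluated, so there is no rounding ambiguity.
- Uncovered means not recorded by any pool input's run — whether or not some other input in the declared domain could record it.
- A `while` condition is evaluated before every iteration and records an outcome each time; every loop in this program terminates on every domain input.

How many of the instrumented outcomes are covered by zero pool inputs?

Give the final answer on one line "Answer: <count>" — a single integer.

run #1 (n=6, p=3, v=0) runs B1->F, B3->T, B5->T; records B1=F, B3=T, B5=T
run #2 (n=5, p=0, v=1) runs B1->F, B3->F, B4->T, B5->T; records B1=F, B3=F, B4=T, B5=T
run #3 (n=3, p=1, v=-2) runs B1->F, B3->F, B4->F, B5->F, B7->S, B6->F; records B1=F, B3=F, B4=F, B5=F, B6=F, B7=S
run #4 (n=6, p=0, v=-1) runs B1->F, B3->T, B5->T; records B1=F, B3=T, B5=T
run #5 (n=6, p=0, v=-2) runs B1->F, B3->T, B5->F, B7->S, B6->F; records B1=F, B3=T, B5=F, B6=F, B7=S
run #6 (n=3, p=3, v=1) runs B1->F, B3->F, B4->F, B5->T; records B1=F, B3=F, B4=F, B5=T
union over the pool: B1=F, B3=T, B3=F, B4=T, B4=F, B5=T, B5=F, B6=F, B7=S
uncovered (5 of 14): B1=T, B2=T, B2=F, B6=T, B7=E

Answer: 5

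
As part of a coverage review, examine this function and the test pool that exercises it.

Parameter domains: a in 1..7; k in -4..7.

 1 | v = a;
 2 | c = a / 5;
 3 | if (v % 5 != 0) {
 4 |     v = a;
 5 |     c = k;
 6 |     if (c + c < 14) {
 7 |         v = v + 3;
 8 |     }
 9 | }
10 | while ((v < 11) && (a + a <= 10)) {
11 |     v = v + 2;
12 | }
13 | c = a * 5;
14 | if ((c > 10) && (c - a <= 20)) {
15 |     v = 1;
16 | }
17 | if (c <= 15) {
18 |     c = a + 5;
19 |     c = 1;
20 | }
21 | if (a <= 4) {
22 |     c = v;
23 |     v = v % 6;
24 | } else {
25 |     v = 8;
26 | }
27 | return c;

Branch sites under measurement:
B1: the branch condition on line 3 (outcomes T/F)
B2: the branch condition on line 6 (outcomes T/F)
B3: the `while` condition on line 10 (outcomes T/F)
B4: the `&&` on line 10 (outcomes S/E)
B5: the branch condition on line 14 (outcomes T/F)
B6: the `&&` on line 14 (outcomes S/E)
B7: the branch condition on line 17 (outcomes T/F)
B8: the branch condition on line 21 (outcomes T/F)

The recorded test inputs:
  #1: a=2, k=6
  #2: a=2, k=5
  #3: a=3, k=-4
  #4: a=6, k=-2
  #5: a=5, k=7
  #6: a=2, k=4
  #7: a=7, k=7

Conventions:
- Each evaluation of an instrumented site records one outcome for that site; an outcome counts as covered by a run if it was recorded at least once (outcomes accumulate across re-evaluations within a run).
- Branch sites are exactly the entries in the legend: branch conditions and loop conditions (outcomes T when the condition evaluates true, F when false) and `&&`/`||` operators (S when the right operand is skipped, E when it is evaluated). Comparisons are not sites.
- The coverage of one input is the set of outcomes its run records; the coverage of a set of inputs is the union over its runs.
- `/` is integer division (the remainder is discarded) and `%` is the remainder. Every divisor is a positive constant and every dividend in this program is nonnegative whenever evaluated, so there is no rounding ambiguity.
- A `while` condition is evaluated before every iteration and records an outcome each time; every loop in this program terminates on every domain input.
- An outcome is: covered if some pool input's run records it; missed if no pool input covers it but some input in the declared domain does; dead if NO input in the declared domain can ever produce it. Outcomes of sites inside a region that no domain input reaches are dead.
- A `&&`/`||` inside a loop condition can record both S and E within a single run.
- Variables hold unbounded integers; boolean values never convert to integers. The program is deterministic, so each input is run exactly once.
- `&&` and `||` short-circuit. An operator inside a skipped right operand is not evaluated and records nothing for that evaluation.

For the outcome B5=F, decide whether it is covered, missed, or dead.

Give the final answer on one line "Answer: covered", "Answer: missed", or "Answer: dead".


B5=F is recorded by pool input(s) 1, 2, 4, 6, 7 -> covered
Answer: covered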